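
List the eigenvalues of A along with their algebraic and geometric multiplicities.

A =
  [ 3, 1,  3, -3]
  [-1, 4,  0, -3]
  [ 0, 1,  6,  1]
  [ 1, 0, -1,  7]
λ = 5: alg = 4, geom = 2

Step 1 — factor the characteristic polynomial to read off the algebraic multiplicities:
  χ_A(x) = (x - 5)^4

Step 2 — compute geometric multiplicities via the rank-nullity identity g(λ) = n − rank(A − λI):
  rank(A − (5)·I) = 2, so dim ker(A − (5)·I) = n − 2 = 2

Summary:
  λ = 5: algebraic multiplicity = 4, geometric multiplicity = 2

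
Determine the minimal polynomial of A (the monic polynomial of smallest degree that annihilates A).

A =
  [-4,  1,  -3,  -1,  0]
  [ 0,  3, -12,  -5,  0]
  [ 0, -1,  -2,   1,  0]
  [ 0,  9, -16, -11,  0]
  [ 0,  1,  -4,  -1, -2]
x^4 + 14*x^3 + 72*x^2 + 160*x + 128

The characteristic polynomial is χ_A(x) = (x + 2)^2*(x + 4)^3, so the eigenvalues are known. The minimal polynomial is
  m_A(x) = Π_λ (x − λ)^{k_λ}
where k_λ is the size of the *largest* Jordan block for λ (equivalently, the smallest k with (A − λI)^k v = 0 for every generalised eigenvector v of λ).

  λ = -4: largest Jordan block has size 3, contributing (x + 4)^3
  λ = -2: largest Jordan block has size 1, contributing (x + 2)

So m_A(x) = (x + 2)*(x + 4)^3 = x^4 + 14*x^3 + 72*x^2 + 160*x + 128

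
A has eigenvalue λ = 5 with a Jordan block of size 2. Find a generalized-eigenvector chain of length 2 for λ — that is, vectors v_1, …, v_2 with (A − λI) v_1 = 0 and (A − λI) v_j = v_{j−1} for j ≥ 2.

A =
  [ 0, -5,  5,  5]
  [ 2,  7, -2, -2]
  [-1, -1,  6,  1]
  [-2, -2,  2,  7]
A Jordan chain for λ = 5 of length 2:
v_1 = (-5, 2, -1, -2)ᵀ
v_2 = (1, 0, 0, 0)ᵀ

Let N = A − (5)·I. We want v_2 with N^2 v_2 = 0 but N^1 v_2 ≠ 0; then v_{j-1} := N · v_j for j = 2, …, 2.

Pick v_2 = (1, 0, 0, 0)ᵀ.
Then v_1 = N · v_2 = (-5, 2, -1, -2)ᵀ.

Sanity check: (A − (5)·I) v_1 = (0, 0, 0, 0)ᵀ = 0. ✓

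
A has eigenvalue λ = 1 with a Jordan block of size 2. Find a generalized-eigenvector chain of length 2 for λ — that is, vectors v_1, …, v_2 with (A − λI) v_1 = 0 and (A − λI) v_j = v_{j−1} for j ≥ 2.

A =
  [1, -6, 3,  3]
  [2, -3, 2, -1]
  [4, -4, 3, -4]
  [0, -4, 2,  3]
A Jordan chain for λ = 1 of length 2:
v_1 = (0, 2, 4, 0)ᵀ
v_2 = (1, 0, 0, 0)ᵀ

Let N = A − (1)·I. We want v_2 with N^2 v_2 = 0 but N^1 v_2 ≠ 0; then v_{j-1} := N · v_j for j = 2, …, 2.

Pick v_2 = (1, 0, 0, 0)ᵀ.
Then v_1 = N · v_2 = (0, 2, 4, 0)ᵀ.

Sanity check: (A − (1)·I) v_1 = (0, 0, 0, 0)ᵀ = 0. ✓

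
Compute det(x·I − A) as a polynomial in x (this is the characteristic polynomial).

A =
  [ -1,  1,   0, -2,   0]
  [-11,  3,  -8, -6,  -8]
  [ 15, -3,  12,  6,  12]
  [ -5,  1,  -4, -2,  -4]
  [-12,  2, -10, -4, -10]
x^5 - 2*x^4

Expanding det(x·I − A) (e.g. by cofactor expansion or by noting that A is similar to its Jordan form J, which has the same characteristic polynomial as A) gives
  χ_A(x) = x^5 - 2*x^4
which factors as x^4*(x - 2). The eigenvalues (with algebraic multiplicities) are λ = 0 with multiplicity 4, λ = 2 with multiplicity 1.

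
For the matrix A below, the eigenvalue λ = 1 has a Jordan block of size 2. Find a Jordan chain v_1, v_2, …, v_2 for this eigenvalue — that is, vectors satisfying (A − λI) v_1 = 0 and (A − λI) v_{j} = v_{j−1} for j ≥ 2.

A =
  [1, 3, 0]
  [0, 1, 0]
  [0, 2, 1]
A Jordan chain for λ = 1 of length 2:
v_1 = (3, 0, 2)ᵀ
v_2 = (0, 1, 0)ᵀ

Let N = A − (1)·I. We want v_2 with N^2 v_2 = 0 but N^1 v_2 ≠ 0; then v_{j-1} := N · v_j for j = 2, …, 2.

Pick v_2 = (0, 1, 0)ᵀ.
Then v_1 = N · v_2 = (3, 0, 2)ᵀ.

Sanity check: (A − (1)·I) v_1 = (0, 0, 0)ᵀ = 0. ✓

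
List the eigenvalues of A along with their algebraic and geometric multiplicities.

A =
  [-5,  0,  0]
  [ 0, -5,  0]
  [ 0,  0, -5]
λ = -5: alg = 3, geom = 3

Step 1 — factor the characteristic polynomial to read off the algebraic multiplicities:
  χ_A(x) = (x + 5)^3

Step 2 — compute geometric multiplicities via the rank-nullity identity g(λ) = n − rank(A − λI):
  rank(A − (-5)·I) = 0, so dim ker(A − (-5)·I) = n − 0 = 3

Summary:
  λ = -5: algebraic multiplicity = 3, geometric multiplicity = 3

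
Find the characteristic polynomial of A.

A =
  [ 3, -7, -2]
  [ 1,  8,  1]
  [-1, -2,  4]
x^3 - 15*x^2 + 75*x - 125

Expanding det(x·I − A) (e.g. by cofactor expansion or by noting that A is similar to its Jordan form J, which has the same characteristic polynomial as A) gives
  χ_A(x) = x^3 - 15*x^2 + 75*x - 125
which factors as (x - 5)^3. The eigenvalues (with algebraic multiplicities) are λ = 5 with multiplicity 3.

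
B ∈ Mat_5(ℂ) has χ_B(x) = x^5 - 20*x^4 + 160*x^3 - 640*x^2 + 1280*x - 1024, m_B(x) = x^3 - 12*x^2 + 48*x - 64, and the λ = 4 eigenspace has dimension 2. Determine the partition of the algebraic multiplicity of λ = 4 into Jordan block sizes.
Block sizes for λ = 4: [3, 2]

Step 1 — from the characteristic polynomial, algebraic multiplicity of λ = 4 is 5. From dim ker(B − (4)·I) = 2, there are exactly 2 Jordan blocks for λ = 4.
Step 2 — from the minimal polynomial, the factor (x − 4)^3 tells us the largest block for λ = 4 has size 3.
Step 3 — with total size 5, 2 blocks, and largest block 3, the block sizes (in nonincreasing order) are [3, 2].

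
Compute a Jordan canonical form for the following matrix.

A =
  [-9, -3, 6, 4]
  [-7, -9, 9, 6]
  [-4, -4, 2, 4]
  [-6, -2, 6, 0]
J_3(-4) ⊕ J_1(-4)

The characteristic polynomial is
  det(x·I − A) = x^4 + 16*x^3 + 96*x^2 + 256*x + 256 = (x + 4)^4

Eigenvalues and multiplicities (the geometric multiplicity of λ is n − rank(A − λI), which equals the number of Jordan blocks for λ):
  λ = -4: algebraic multiplicity = 4, geometric multiplicity = 2

Determining the block sizes for each eigenvalue:
  λ = -4: with am = 4 and gm = 2, the partition is not yet determined (e.g. several partitions of 4 into 2 parts exist). Let N = A − (-4)·I. Computing rank(N^1) = 2, rank(N^2) = 1, rank(N^3) = 0; the number of blocks of size ≥ j is rank(N^{j−1}) − rank(N^j), giving [2, 1, 1]. So we have 1 block(s) of size 3, 1 block(s) of size 1 → block sizes [3, 1]

Assembling the blocks gives a Jordan form
J =
  [-4,  1,  0,  0]
  [ 0, -4,  1,  0]
  [ 0,  0, -4,  0]
  [ 0,  0,  0, -4]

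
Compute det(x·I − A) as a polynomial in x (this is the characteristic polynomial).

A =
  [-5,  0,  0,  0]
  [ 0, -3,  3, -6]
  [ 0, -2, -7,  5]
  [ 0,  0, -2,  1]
x^4 + 14*x^3 + 72*x^2 + 162*x + 135

Expanding det(x·I − A) (e.g. by cofactor expansion or by noting that A is similar to its Jordan form J, which has the same characteristic polynomial as A) gives
  χ_A(x) = x^4 + 14*x^3 + 72*x^2 + 162*x + 135
which factors as (x + 3)^3*(x + 5). The eigenvalues (with algebraic multiplicities) are λ = -5 with multiplicity 1, λ = -3 with multiplicity 3.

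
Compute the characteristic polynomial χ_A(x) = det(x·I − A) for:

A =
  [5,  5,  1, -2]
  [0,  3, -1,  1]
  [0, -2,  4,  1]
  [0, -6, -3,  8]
x^4 - 20*x^3 + 150*x^2 - 500*x + 625

Expanding det(x·I − A) (e.g. by cofactor expansion or by noting that A is similar to its Jordan form J, which has the same characteristic polynomial as A) gives
  χ_A(x) = x^4 - 20*x^3 + 150*x^2 - 500*x + 625
which factors as (x - 5)^4. The eigenvalues (with algebraic multiplicities) are λ = 5 with multiplicity 4.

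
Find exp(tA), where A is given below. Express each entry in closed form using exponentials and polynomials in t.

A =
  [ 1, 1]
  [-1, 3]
e^{tA} =
  [-t*exp(2*t) + exp(2*t), t*exp(2*t)]
  [-t*exp(2*t), t*exp(2*t) + exp(2*t)]

Strategy: write A = P · J · P⁻¹ where J is a Jordan canonical form, so e^{tA} = P · e^{tJ} · P⁻¹, and e^{tJ} can be computed block-by-block.

A has Jordan form
J =
  [2, 1]
  [0, 2]
(up to reordering of blocks).

Per-block formulas:
  For a 2×2 Jordan block J_2(2): exp(t · J_2(2)) = e^(2t)·(I + t·N), where N is the 2×2 nilpotent shift.

After assembling e^{tJ} and conjugating by P, we get:

e^{tA} =
  [-t*exp(2*t) + exp(2*t), t*exp(2*t)]
  [-t*exp(2*t), t*exp(2*t) + exp(2*t)]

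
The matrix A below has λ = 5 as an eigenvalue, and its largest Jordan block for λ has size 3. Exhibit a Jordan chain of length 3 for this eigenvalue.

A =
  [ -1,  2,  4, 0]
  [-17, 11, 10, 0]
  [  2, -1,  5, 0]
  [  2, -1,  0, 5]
A Jordan chain for λ = 5 of length 3:
v_1 = (10, 20, 5, 5)ᵀ
v_2 = (-6, -17, 2, 2)ᵀ
v_3 = (1, 0, 0, 0)ᵀ

Let N = A − (5)·I. We want v_3 with N^3 v_3 = 0 but N^2 v_3 ≠ 0; then v_{j-1} := N · v_j for j = 3, …, 2.

Pick v_3 = (1, 0, 0, 0)ᵀ.
Then v_2 = N · v_3 = (-6, -17, 2, 2)ᵀ.
Then v_1 = N · v_2 = (10, 20, 5, 5)ᵀ.

Sanity check: (A − (5)·I) v_1 = (0, 0, 0, 0)ᵀ = 0. ✓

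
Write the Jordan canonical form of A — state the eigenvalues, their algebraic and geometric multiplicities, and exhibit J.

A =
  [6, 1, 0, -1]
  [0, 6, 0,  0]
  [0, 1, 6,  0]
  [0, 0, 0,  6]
J_2(6) ⊕ J_2(6)

The characteristic polynomial is
  det(x·I − A) = x^4 - 24*x^3 + 216*x^2 - 864*x + 1296 = (x - 6)^4

Eigenvalues and multiplicities (the geometric multiplicity of λ is n − rank(A − λI), which equals the number of Jordan blocks for λ):
  λ = 6: algebraic multiplicity = 4, geometric multiplicity = 2

Determining the block sizes for each eigenvalue:
  λ = 6: with am = 4 and gm = 2, the partition is not yet determined (e.g. several partitions of 4 into 2 parts exist). Let N = A − (6)·I. Computing rank(N^1) = 2, rank(N^2) = 0; the number of blocks of size ≥ j is rank(N^{j−1}) − rank(N^j), giving [2, 2]. So we have 2 block(s) of size 2 → block sizes [2, 2]

Assembling the blocks gives a Jordan form
J =
  [6, 1, 0, 0]
  [0, 6, 0, 0]
  [0, 0, 6, 1]
  [0, 0, 0, 6]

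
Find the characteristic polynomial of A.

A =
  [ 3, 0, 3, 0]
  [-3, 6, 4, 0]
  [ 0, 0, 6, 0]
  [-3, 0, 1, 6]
x^4 - 21*x^3 + 162*x^2 - 540*x + 648

Expanding det(x·I − A) (e.g. by cofactor expansion or by noting that A is similar to its Jordan form J, which has the same characteristic polynomial as A) gives
  χ_A(x) = x^4 - 21*x^3 + 162*x^2 - 540*x + 648
which factors as (x - 6)^3*(x - 3). The eigenvalues (with algebraic multiplicities) are λ = 3 with multiplicity 1, λ = 6 with multiplicity 3.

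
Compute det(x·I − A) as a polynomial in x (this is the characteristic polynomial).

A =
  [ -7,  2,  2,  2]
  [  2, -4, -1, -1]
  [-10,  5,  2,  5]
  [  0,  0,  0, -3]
x^4 + 12*x^3 + 54*x^2 + 108*x + 81

Expanding det(x·I − A) (e.g. by cofactor expansion or by noting that A is similar to its Jordan form J, which has the same characteristic polynomial as A) gives
  χ_A(x) = x^4 + 12*x^3 + 54*x^2 + 108*x + 81
which factors as (x + 3)^4. The eigenvalues (with algebraic multiplicities) are λ = -3 with multiplicity 4.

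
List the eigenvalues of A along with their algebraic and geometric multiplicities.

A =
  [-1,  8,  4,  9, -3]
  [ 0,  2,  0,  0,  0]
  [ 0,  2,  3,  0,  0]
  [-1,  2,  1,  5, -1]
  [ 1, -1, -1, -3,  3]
λ = 2: alg = 3, geom = 2; λ = 3: alg = 2, geom = 2

Step 1 — factor the characteristic polynomial to read off the algebraic multiplicities:
  χ_A(x) = (x - 3)^2*(x - 2)^3

Step 2 — compute geometric multiplicities via the rank-nullity identity g(λ) = n − rank(A − λI):
  rank(A − (2)·I) = 3, so dim ker(A − (2)·I) = n − 3 = 2
  rank(A − (3)·I) = 3, so dim ker(A − (3)·I) = n − 3 = 2

Summary:
  λ = 2: algebraic multiplicity = 3, geometric multiplicity = 2
  λ = 3: algebraic multiplicity = 2, geometric multiplicity = 2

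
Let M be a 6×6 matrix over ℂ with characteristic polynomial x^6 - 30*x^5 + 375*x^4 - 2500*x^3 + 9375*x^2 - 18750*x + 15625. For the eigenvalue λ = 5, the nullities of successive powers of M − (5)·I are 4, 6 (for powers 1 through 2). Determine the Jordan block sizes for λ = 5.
Block sizes for λ = 5: [2, 2, 1, 1]

From the dimensions of kernels of powers, the number of Jordan blocks of size at least j is d_j − d_{j−1} where d_j = dim ker(N^j) (with d_0 = 0). Computing the differences gives [4, 2].
The number of blocks of size exactly k is (#blocks of size ≥ k) − (#blocks of size ≥ k + 1), so the partition is: 2 block(s) of size 1, 2 block(s) of size 2.
In nonincreasing order the block sizes are [2, 2, 1, 1].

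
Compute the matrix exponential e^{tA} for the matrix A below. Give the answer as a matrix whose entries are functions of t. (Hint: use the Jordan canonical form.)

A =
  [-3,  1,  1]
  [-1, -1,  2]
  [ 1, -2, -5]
e^{tA} =
  [exp(-3*t), t*exp(-3*t), t*exp(-3*t)]
  [-t*exp(-3*t), -t^2*exp(-3*t)/2 + 2*t*exp(-3*t) + exp(-3*t), -t^2*exp(-3*t)/2 + 2*t*exp(-3*t)]
  [t*exp(-3*t), t^2*exp(-3*t)/2 - 2*t*exp(-3*t), t^2*exp(-3*t)/2 - 2*t*exp(-3*t) + exp(-3*t)]

Strategy: write A = P · J · P⁻¹ where J is a Jordan canonical form, so e^{tA} = P · e^{tJ} · P⁻¹, and e^{tJ} can be computed block-by-block.

A has Jordan form
J =
  [-3,  1,  0]
  [ 0, -3,  1]
  [ 0,  0, -3]
(up to reordering of blocks).

Per-block formulas:
  For a 3×3 Jordan block J_3(-3): exp(t · J_3(-3)) = e^(-3t)·(I + t·N + (t^2/2)·N^2), where N is the 3×3 nilpotent shift.

After assembling e^{tJ} and conjugating by P, we get:

e^{tA} =
  [exp(-3*t), t*exp(-3*t), t*exp(-3*t)]
  [-t*exp(-3*t), -t^2*exp(-3*t)/2 + 2*t*exp(-3*t) + exp(-3*t), -t^2*exp(-3*t)/2 + 2*t*exp(-3*t)]
  [t*exp(-3*t), t^2*exp(-3*t)/2 - 2*t*exp(-3*t), t^2*exp(-3*t)/2 - 2*t*exp(-3*t) + exp(-3*t)]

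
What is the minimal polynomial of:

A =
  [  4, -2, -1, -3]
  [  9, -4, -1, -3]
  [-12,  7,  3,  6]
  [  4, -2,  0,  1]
x^3 - 3*x^2 + 3*x - 1

The characteristic polynomial is χ_A(x) = (x - 1)^4, so the eigenvalues are known. The minimal polynomial is
  m_A(x) = Π_λ (x − λ)^{k_λ}
where k_λ is the size of the *largest* Jordan block for λ (equivalently, the smallest k with (A − λI)^k v = 0 for every generalised eigenvector v of λ).

  λ = 1: largest Jordan block has size 3, contributing (x − 1)^3

So m_A(x) = (x - 1)^3 = x^3 - 3*x^2 + 3*x - 1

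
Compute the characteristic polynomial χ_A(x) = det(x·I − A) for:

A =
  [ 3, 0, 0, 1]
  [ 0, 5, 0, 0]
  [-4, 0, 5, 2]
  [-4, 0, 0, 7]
x^4 - 20*x^3 + 150*x^2 - 500*x + 625

Expanding det(x·I − A) (e.g. by cofactor expansion or by noting that A is similar to its Jordan form J, which has the same characteristic polynomial as A) gives
  χ_A(x) = x^4 - 20*x^3 + 150*x^2 - 500*x + 625
which factors as (x - 5)^4. The eigenvalues (with algebraic multiplicities) are λ = 5 with multiplicity 4.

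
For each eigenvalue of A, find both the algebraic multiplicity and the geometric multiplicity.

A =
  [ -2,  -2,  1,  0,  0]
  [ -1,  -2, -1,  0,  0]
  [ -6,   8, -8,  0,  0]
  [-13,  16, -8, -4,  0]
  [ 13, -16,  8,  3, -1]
λ = -4: alg = 4, geom = 2; λ = -1: alg = 1, geom = 1

Step 1 — factor the characteristic polynomial to read off the algebraic multiplicities:
  χ_A(x) = (x + 1)*(x + 4)^4

Step 2 — compute geometric multiplicities via the rank-nullity identity g(λ) = n − rank(A − λI):
  rank(A − (-4)·I) = 3, so dim ker(A − (-4)·I) = n − 3 = 2
  rank(A − (-1)·I) = 4, so dim ker(A − (-1)·I) = n − 4 = 1

Summary:
  λ = -4: algebraic multiplicity = 4, geometric multiplicity = 2
  λ = -1: algebraic multiplicity = 1, geometric multiplicity = 1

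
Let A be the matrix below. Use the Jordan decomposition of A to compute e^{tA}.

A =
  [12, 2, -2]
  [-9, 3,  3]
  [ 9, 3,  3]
e^{tA} =
  [6*t*exp(6*t) + exp(6*t), 2*t*exp(6*t), -2*t*exp(6*t)]
  [-9*t*exp(6*t), -3*t*exp(6*t) + exp(6*t), 3*t*exp(6*t)]
  [9*t*exp(6*t), 3*t*exp(6*t), -3*t*exp(6*t) + exp(6*t)]

Strategy: write A = P · J · P⁻¹ where J is a Jordan canonical form, so e^{tA} = P · e^{tJ} · P⁻¹, and e^{tJ} can be computed block-by-block.

A has Jordan form
J =
  [6, 1, 0]
  [0, 6, 0]
  [0, 0, 6]
(up to reordering of blocks).

Per-block formulas:
  For a 1×1 block at λ = 6: exp(t · [6]) = [e^(6t)].
  For a 2×2 Jordan block J_2(6): exp(t · J_2(6)) = e^(6t)·(I + t·N), where N is the 2×2 nilpotent shift.

After assembling e^{tJ} and conjugating by P, we get:

e^{tA} =
  [6*t*exp(6*t) + exp(6*t), 2*t*exp(6*t), -2*t*exp(6*t)]
  [-9*t*exp(6*t), -3*t*exp(6*t) + exp(6*t), 3*t*exp(6*t)]
  [9*t*exp(6*t), 3*t*exp(6*t), -3*t*exp(6*t) + exp(6*t)]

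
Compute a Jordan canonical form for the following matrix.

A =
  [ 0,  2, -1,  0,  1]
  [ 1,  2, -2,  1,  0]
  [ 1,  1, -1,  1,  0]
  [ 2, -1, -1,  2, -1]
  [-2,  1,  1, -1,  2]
J_2(1) ⊕ J_2(1) ⊕ J_1(1)

The characteristic polynomial is
  det(x·I − A) = x^5 - 5*x^4 + 10*x^3 - 10*x^2 + 5*x - 1 = (x - 1)^5

Eigenvalues and multiplicities (the geometric multiplicity of λ is n − rank(A − λI), which equals the number of Jordan blocks for λ):
  λ = 1: algebraic multiplicity = 5, geometric multiplicity = 3

Determining the block sizes for each eigenvalue:
  λ = 1: with am = 5 and gm = 3, the partition is not yet determined (e.g. several partitions of 5 into 3 parts exist). Let N = A − (1)·I. Computing rank(N^1) = 2, rank(N^2) = 0; the number of blocks of size ≥ j is rank(N^{j−1}) − rank(N^j), giving [3, 2]. So we have 2 block(s) of size 2, 1 block(s) of size 1 → block sizes [2, 2, 1]

Assembling the blocks gives a Jordan form
J =
  [1, 1, 0, 0, 0]
  [0, 1, 0, 0, 0]
  [0, 0, 1, 1, 0]
  [0, 0, 0, 1, 0]
  [0, 0, 0, 0, 1]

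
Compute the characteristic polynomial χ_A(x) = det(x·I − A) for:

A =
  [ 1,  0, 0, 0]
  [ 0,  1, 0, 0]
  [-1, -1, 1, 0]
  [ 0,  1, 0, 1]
x^4 - 4*x^3 + 6*x^2 - 4*x + 1

Expanding det(x·I − A) (e.g. by cofactor expansion or by noting that A is similar to its Jordan form J, which has the same characteristic polynomial as A) gives
  χ_A(x) = x^4 - 4*x^3 + 6*x^2 - 4*x + 1
which factors as (x - 1)^4. The eigenvalues (with algebraic multiplicities) are λ = 1 with multiplicity 4.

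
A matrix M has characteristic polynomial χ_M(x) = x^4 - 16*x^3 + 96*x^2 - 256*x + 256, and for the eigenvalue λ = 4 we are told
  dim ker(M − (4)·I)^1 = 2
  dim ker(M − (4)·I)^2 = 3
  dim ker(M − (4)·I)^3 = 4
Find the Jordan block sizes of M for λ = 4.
Block sizes for λ = 4: [3, 1]

From the dimensions of kernels of powers, the number of Jordan blocks of size at least j is d_j − d_{j−1} where d_j = dim ker(N^j) (with d_0 = 0). Computing the differences gives [2, 1, 1].
The number of blocks of size exactly k is (#blocks of size ≥ k) − (#blocks of size ≥ k + 1), so the partition is: 1 block(s) of size 1, 1 block(s) of size 3.
In nonincreasing order the block sizes are [3, 1].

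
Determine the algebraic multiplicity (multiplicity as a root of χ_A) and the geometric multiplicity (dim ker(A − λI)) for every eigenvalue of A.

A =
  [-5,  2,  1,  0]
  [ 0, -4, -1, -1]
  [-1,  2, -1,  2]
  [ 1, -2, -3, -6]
λ = -4: alg = 4, geom = 2

Step 1 — factor the characteristic polynomial to read off the algebraic multiplicities:
  χ_A(x) = (x + 4)^4

Step 2 — compute geometric multiplicities via the rank-nullity identity g(λ) = n − rank(A − λI):
  rank(A − (-4)·I) = 2, so dim ker(A − (-4)·I) = n − 2 = 2

Summary:
  λ = -4: algebraic multiplicity = 4, geometric multiplicity = 2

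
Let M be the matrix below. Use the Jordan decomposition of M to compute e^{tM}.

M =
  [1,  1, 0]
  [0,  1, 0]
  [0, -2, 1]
e^{tM} =
  [exp(t), t*exp(t), 0]
  [0, exp(t), 0]
  [0, -2*t*exp(t), exp(t)]

Strategy: write M = P · J · P⁻¹ where J is a Jordan canonical form, so e^{tM} = P · e^{tJ} · P⁻¹, and e^{tJ} can be computed block-by-block.

M has Jordan form
J =
  [1, 1, 0]
  [0, 1, 0]
  [0, 0, 1]
(up to reordering of blocks).

Per-block formulas:
  For a 2×2 Jordan block J_2(1): exp(t · J_2(1)) = e^(1t)·(I + t·N), where N is the 2×2 nilpotent shift.
  For a 1×1 block at λ = 1: exp(t · [1]) = [e^(1t)].

After assembling e^{tJ} and conjugating by P, we get:

e^{tM} =
  [exp(t), t*exp(t), 0]
  [0, exp(t), 0]
  [0, -2*t*exp(t), exp(t)]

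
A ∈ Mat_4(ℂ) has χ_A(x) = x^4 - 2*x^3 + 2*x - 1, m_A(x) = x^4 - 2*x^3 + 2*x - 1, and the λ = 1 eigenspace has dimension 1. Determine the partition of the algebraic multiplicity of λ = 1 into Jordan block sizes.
Block sizes for λ = 1: [3]

Step 1 — from the characteristic polynomial, algebraic multiplicity of λ = 1 is 3. From dim ker(A − (1)·I) = 1, there are exactly 1 Jordan blocks for λ = 1.
Step 2 — from the minimal polynomial, the factor (x − 1)^3 tells us the largest block for λ = 1 has size 3.
Step 3 — with total size 3, 1 blocks, and largest block 3, the block sizes (in nonincreasing order) are [3].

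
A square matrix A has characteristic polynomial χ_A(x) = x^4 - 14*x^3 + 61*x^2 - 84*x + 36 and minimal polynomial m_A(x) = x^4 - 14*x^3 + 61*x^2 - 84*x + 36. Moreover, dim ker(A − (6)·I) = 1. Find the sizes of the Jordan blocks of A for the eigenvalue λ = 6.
Block sizes for λ = 6: [2]

Step 1 — from the characteristic polynomial, algebraic multiplicity of λ = 6 is 2. From dim ker(A − (6)·I) = 1, there are exactly 1 Jordan blocks for λ = 6.
Step 2 — from the minimal polynomial, the factor (x − 6)^2 tells us the largest block for λ = 6 has size 2.
Step 3 — with total size 2, 1 blocks, and largest block 2, the block sizes (in nonincreasing order) are [2].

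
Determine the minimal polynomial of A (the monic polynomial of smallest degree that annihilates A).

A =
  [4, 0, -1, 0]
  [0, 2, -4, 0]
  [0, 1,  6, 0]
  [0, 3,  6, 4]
x^3 - 12*x^2 + 48*x - 64

The characteristic polynomial is χ_A(x) = (x - 4)^4, so the eigenvalues are known. The minimal polynomial is
  m_A(x) = Π_λ (x − λ)^{k_λ}
where k_λ is the size of the *largest* Jordan block for λ (equivalently, the smallest k with (A − λI)^k v = 0 for every generalised eigenvector v of λ).

  λ = 4: largest Jordan block has size 3, contributing (x − 4)^3

So m_A(x) = (x - 4)^3 = x^3 - 12*x^2 + 48*x - 64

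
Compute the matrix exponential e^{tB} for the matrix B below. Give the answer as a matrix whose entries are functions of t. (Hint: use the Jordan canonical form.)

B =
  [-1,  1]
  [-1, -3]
e^{tB} =
  [t*exp(-2*t) + exp(-2*t), t*exp(-2*t)]
  [-t*exp(-2*t), -t*exp(-2*t) + exp(-2*t)]

Strategy: write B = P · J · P⁻¹ where J is a Jordan canonical form, so e^{tB} = P · e^{tJ} · P⁻¹, and e^{tJ} can be computed block-by-block.

B has Jordan form
J =
  [-2,  1]
  [ 0, -2]
(up to reordering of blocks).

Per-block formulas:
  For a 2×2 Jordan block J_2(-2): exp(t · J_2(-2)) = e^(-2t)·(I + t·N), where N is the 2×2 nilpotent shift.

After assembling e^{tJ} and conjugating by P, we get:

e^{tB} =
  [t*exp(-2*t) + exp(-2*t), t*exp(-2*t)]
  [-t*exp(-2*t), -t*exp(-2*t) + exp(-2*t)]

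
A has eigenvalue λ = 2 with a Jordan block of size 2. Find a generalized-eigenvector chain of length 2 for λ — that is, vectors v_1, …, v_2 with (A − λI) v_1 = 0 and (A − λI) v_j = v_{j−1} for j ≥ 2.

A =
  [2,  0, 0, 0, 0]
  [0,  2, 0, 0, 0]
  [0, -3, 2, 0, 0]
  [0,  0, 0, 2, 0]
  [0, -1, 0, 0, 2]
A Jordan chain for λ = 2 of length 2:
v_1 = (0, 0, -3, 0, -1)ᵀ
v_2 = (0, 1, 0, 0, 0)ᵀ

Let N = A − (2)·I. We want v_2 with N^2 v_2 = 0 but N^1 v_2 ≠ 0; then v_{j-1} := N · v_j for j = 2, …, 2.

Pick v_2 = (0, 1, 0, 0, 0)ᵀ.
Then v_1 = N · v_2 = (0, 0, -3, 0, -1)ᵀ.

Sanity check: (A − (2)·I) v_1 = (0, 0, 0, 0, 0)ᵀ = 0. ✓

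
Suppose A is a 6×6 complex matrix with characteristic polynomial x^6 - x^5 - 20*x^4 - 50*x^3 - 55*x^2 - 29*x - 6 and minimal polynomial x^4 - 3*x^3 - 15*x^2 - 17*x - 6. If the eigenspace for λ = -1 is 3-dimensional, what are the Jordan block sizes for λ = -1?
Block sizes for λ = -1: [3, 1, 1]

Step 1 — from the characteristic polynomial, algebraic multiplicity of λ = -1 is 5. From dim ker(A − (-1)·I) = 3, there are exactly 3 Jordan blocks for λ = -1.
Step 2 — from the minimal polynomial, the factor (x + 1)^3 tells us the largest block for λ = -1 has size 3.
Step 3 — with total size 5, 3 blocks, and largest block 3, the block sizes (in nonincreasing order) are [3, 1, 1].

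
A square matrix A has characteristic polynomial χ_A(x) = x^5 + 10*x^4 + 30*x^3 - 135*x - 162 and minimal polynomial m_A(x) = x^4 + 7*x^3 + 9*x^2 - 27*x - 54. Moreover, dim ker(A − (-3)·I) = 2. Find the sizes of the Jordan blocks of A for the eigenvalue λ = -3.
Block sizes for λ = -3: [3, 1]

Step 1 — from the characteristic polynomial, algebraic multiplicity of λ = -3 is 4. From dim ker(A − (-3)·I) = 2, there are exactly 2 Jordan blocks for λ = -3.
Step 2 — from the minimal polynomial, the factor (x + 3)^3 tells us the largest block for λ = -3 has size 3.
Step 3 — with total size 4, 2 blocks, and largest block 3, the block sizes (in nonincreasing order) are [3, 1].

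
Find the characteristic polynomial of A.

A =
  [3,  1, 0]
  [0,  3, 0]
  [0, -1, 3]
x^3 - 9*x^2 + 27*x - 27

Expanding det(x·I − A) (e.g. by cofactor expansion or by noting that A is similar to its Jordan form J, which has the same characteristic polynomial as A) gives
  χ_A(x) = x^3 - 9*x^2 + 27*x - 27
which factors as (x - 3)^3. The eigenvalues (with algebraic multiplicities) are λ = 3 with multiplicity 3.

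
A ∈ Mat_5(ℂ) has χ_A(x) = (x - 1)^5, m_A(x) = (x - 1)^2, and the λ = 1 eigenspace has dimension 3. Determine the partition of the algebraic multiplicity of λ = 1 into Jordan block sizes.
Block sizes for λ = 1: [2, 2, 1]

Step 1 — from the characteristic polynomial, algebraic multiplicity of λ = 1 is 5. From dim ker(A − (1)·I) = 3, there are exactly 3 Jordan blocks for λ = 1.
Step 2 — from the minimal polynomial, the factor (x − 1)^2 tells us the largest block for λ = 1 has size 2.
Step 3 — with total size 5, 3 blocks, and largest block 2, the block sizes (in nonincreasing order) are [2, 2, 1].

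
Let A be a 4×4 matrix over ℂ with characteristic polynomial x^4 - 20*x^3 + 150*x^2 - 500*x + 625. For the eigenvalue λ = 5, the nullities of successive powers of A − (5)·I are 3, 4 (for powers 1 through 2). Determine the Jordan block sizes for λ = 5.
Block sizes for λ = 5: [2, 1, 1]

From the dimensions of kernels of powers, the number of Jordan blocks of size at least j is d_j − d_{j−1} where d_j = dim ker(N^j) (with d_0 = 0). Computing the differences gives [3, 1].
The number of blocks of size exactly k is (#blocks of size ≥ k) − (#blocks of size ≥ k + 1), so the partition is: 2 block(s) of size 1, 1 block(s) of size 2.
In nonincreasing order the block sizes are [2, 1, 1].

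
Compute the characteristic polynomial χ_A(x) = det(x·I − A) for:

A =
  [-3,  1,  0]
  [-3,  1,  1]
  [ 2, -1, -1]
x^3 + 3*x^2 + 3*x + 1

Expanding det(x·I − A) (e.g. by cofactor expansion or by noting that A is similar to its Jordan form J, which has the same characteristic polynomial as A) gives
  χ_A(x) = x^3 + 3*x^2 + 3*x + 1
which factors as (x + 1)^3. The eigenvalues (with algebraic multiplicities) are λ = -1 with multiplicity 3.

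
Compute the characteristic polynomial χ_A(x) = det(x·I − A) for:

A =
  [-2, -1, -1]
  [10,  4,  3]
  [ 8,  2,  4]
x^3 - 6*x^2 + 12*x - 8

Expanding det(x·I − A) (e.g. by cofactor expansion or by noting that A is similar to its Jordan form J, which has the same characteristic polynomial as A) gives
  χ_A(x) = x^3 - 6*x^2 + 12*x - 8
which factors as (x - 2)^3. The eigenvalues (with algebraic multiplicities) are λ = 2 with multiplicity 3.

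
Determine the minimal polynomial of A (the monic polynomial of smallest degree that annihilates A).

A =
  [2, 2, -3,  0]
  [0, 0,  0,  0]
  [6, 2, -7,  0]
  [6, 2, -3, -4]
x^3 + 5*x^2 + 4*x

The characteristic polynomial is χ_A(x) = x*(x + 1)*(x + 4)^2, so the eigenvalues are known. The minimal polynomial is
  m_A(x) = Π_λ (x − λ)^{k_λ}
where k_λ is the size of the *largest* Jordan block for λ (equivalently, the smallest k with (A − λI)^k v = 0 for every generalised eigenvector v of λ).

  λ = -4: largest Jordan block has size 1, contributing (x + 4)
  λ = -1: largest Jordan block has size 1, contributing (x + 1)
  λ = 0: largest Jordan block has size 1, contributing (x − 0)

So m_A(x) = x*(x + 1)*(x + 4) = x^3 + 5*x^2 + 4*x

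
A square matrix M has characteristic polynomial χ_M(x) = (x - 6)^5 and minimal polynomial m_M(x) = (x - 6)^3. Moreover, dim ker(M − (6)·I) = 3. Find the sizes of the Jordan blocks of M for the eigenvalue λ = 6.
Block sizes for λ = 6: [3, 1, 1]

Step 1 — from the characteristic polynomial, algebraic multiplicity of λ = 6 is 5. From dim ker(M − (6)·I) = 3, there are exactly 3 Jordan blocks for λ = 6.
Step 2 — from the minimal polynomial, the factor (x − 6)^3 tells us the largest block for λ = 6 has size 3.
Step 3 — with total size 5, 3 blocks, and largest block 3, the block sizes (in nonincreasing order) are [3, 1, 1].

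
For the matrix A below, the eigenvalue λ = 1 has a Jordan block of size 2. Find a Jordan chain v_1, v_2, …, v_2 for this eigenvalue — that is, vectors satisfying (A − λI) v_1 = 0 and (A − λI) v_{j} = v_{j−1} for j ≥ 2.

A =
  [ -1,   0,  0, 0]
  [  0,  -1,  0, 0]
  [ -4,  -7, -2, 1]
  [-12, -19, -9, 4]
A Jordan chain for λ = 1 of length 2:
v_1 = (0, 0, -3, -9)ᵀ
v_2 = (0, 0, 1, 0)ᵀ

Let N = A − (1)·I. We want v_2 with N^2 v_2 = 0 but N^1 v_2 ≠ 0; then v_{j-1} := N · v_j for j = 2, …, 2.

Pick v_2 = (0, 0, 1, 0)ᵀ.
Then v_1 = N · v_2 = (0, 0, -3, -9)ᵀ.

Sanity check: (A − (1)·I) v_1 = (0, 0, 0, 0)ᵀ = 0. ✓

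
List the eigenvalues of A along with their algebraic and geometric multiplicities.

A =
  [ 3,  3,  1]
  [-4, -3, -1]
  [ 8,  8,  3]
λ = 1: alg = 3, geom = 1

Step 1 — factor the characteristic polynomial to read off the algebraic multiplicities:
  χ_A(x) = (x - 1)^3

Step 2 — compute geometric multiplicities via the rank-nullity identity g(λ) = n − rank(A − λI):
  rank(A − (1)·I) = 2, so dim ker(A − (1)·I) = n − 2 = 1

Summary:
  λ = 1: algebraic multiplicity = 3, geometric multiplicity = 1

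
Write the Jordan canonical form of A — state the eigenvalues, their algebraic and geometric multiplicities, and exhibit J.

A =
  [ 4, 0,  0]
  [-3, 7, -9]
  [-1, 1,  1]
J_2(4) ⊕ J_1(4)

The characteristic polynomial is
  det(x·I − A) = x^3 - 12*x^2 + 48*x - 64 = (x - 4)^3

Eigenvalues and multiplicities (the geometric multiplicity of λ is n − rank(A − λI), which equals the number of Jordan blocks for λ):
  λ = 4: algebraic multiplicity = 3, geometric multiplicity = 2

Determining the block sizes for each eigenvalue:
  λ = 4: 2 blocks summing to 3 forces exactly one block of size 2 and the rest size 1 → block sizes [2, 1]

Assembling the blocks gives a Jordan form
J =
  [4, 1, 0]
  [0, 4, 0]
  [0, 0, 4]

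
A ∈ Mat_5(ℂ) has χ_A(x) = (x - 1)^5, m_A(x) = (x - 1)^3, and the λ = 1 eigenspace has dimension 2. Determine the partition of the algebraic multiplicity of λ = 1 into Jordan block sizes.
Block sizes for λ = 1: [3, 2]

Step 1 — from the characteristic polynomial, algebraic multiplicity of λ = 1 is 5. From dim ker(A − (1)·I) = 2, there are exactly 2 Jordan blocks for λ = 1.
Step 2 — from the minimal polynomial, the factor (x − 1)^3 tells us the largest block for λ = 1 has size 3.
Step 3 — with total size 5, 2 blocks, and largest block 3, the block sizes (in nonincreasing order) are [3, 2].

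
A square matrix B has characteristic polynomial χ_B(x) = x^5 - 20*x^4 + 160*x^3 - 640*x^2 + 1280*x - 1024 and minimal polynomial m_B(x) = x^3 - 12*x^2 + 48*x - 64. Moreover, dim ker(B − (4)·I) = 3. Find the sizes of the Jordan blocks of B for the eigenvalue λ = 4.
Block sizes for λ = 4: [3, 1, 1]

Step 1 — from the characteristic polynomial, algebraic multiplicity of λ = 4 is 5. From dim ker(B − (4)·I) = 3, there are exactly 3 Jordan blocks for λ = 4.
Step 2 — from the minimal polynomial, the factor (x − 4)^3 tells us the largest block for λ = 4 has size 3.
Step 3 — with total size 5, 3 blocks, and largest block 3, the block sizes (in nonincreasing order) are [3, 1, 1].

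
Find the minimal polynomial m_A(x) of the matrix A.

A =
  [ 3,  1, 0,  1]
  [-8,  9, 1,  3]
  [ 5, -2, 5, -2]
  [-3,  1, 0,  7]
x^3 - 18*x^2 + 108*x - 216

The characteristic polynomial is χ_A(x) = (x - 6)^4, so the eigenvalues are known. The minimal polynomial is
  m_A(x) = Π_λ (x − λ)^{k_λ}
where k_λ is the size of the *largest* Jordan block for λ (equivalently, the smallest k with (A − λI)^k v = 0 for every generalised eigenvector v of λ).

  λ = 6: largest Jordan block has size 3, contributing (x − 6)^3

So m_A(x) = (x - 6)^3 = x^3 - 18*x^2 + 108*x - 216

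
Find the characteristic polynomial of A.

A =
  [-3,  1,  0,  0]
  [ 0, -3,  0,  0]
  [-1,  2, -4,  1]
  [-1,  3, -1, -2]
x^4 + 12*x^3 + 54*x^2 + 108*x + 81

Expanding det(x·I − A) (e.g. by cofactor expansion or by noting that A is similar to its Jordan form J, which has the same characteristic polynomial as A) gives
  χ_A(x) = x^4 + 12*x^3 + 54*x^2 + 108*x + 81
which factors as (x + 3)^4. The eigenvalues (with algebraic multiplicities) are λ = -3 with multiplicity 4.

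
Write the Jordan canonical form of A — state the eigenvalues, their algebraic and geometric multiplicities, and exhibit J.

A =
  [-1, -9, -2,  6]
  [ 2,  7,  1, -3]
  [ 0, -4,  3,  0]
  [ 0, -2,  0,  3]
J_3(3) ⊕ J_1(3)

The characteristic polynomial is
  det(x·I − A) = x^4 - 12*x^3 + 54*x^2 - 108*x + 81 = (x - 3)^4

Eigenvalues and multiplicities (the geometric multiplicity of λ is n − rank(A − λI), which equals the number of Jordan blocks for λ):
  λ = 3: algebraic multiplicity = 4, geometric multiplicity = 2

Determining the block sizes for each eigenvalue:
  λ = 3: with am = 4 and gm = 2, the partition is not yet determined (e.g. several partitions of 4 into 2 parts exist). Let N = A − (3)·I. Computing rank(N^1) = 2, rank(N^2) = 1, rank(N^3) = 0; the number of blocks of size ≥ j is rank(N^{j−1}) − rank(N^j), giving [2, 1, 1]. So we have 1 block(s) of size 3, 1 block(s) of size 1 → block sizes [3, 1]

Assembling the blocks gives a Jordan form
J =
  [3, 1, 0, 0]
  [0, 3, 1, 0]
  [0, 0, 3, 0]
  [0, 0, 0, 3]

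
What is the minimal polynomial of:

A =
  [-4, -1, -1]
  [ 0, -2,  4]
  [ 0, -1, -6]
x^3 + 12*x^2 + 48*x + 64

The characteristic polynomial is χ_A(x) = (x + 4)^3, so the eigenvalues are known. The minimal polynomial is
  m_A(x) = Π_λ (x − λ)^{k_λ}
where k_λ is the size of the *largest* Jordan block for λ (equivalently, the smallest k with (A − λI)^k v = 0 for every generalised eigenvector v of λ).

  λ = -4: largest Jordan block has size 3, contributing (x + 4)^3

So m_A(x) = (x + 4)^3 = x^3 + 12*x^2 + 48*x + 64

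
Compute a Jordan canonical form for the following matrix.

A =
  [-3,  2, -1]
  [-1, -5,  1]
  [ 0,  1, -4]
J_3(-4)

The characteristic polynomial is
  det(x·I − A) = x^3 + 12*x^2 + 48*x + 64 = (x + 4)^3

Eigenvalues and multiplicities (the geometric multiplicity of λ is n − rank(A − λI), which equals the number of Jordan blocks for λ):
  λ = -4: algebraic multiplicity = 3, geometric multiplicity = 1

Determining the block sizes for each eigenvalue:
  λ = -4: one block (gm = 1), so the single block has size am = 3 → block sizes [3]

Assembling the blocks gives a Jordan form
J =
  [-4,  1,  0]
  [ 0, -4,  1]
  [ 0,  0, -4]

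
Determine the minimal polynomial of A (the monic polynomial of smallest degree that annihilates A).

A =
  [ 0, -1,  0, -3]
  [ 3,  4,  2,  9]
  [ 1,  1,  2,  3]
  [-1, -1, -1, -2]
x^3 - 3*x^2 + 3*x - 1

The characteristic polynomial is χ_A(x) = (x - 1)^4, so the eigenvalues are known. The minimal polynomial is
  m_A(x) = Π_λ (x − λ)^{k_λ}
where k_λ is the size of the *largest* Jordan block for λ (equivalently, the smallest k with (A − λI)^k v = 0 for every generalised eigenvector v of λ).

  λ = 1: largest Jordan block has size 3, contributing (x − 1)^3

So m_A(x) = (x - 1)^3 = x^3 - 3*x^2 + 3*x - 1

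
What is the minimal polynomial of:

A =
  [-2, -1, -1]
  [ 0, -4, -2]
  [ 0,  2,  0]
x^2 + 4*x + 4

The characteristic polynomial is χ_A(x) = (x + 2)^3, so the eigenvalues are known. The minimal polynomial is
  m_A(x) = Π_λ (x − λ)^{k_λ}
where k_λ is the size of the *largest* Jordan block for λ (equivalently, the smallest k with (A − λI)^k v = 0 for every generalised eigenvector v of λ).

  λ = -2: largest Jordan block has size 2, contributing (x + 2)^2

So m_A(x) = (x + 2)^2 = x^2 + 4*x + 4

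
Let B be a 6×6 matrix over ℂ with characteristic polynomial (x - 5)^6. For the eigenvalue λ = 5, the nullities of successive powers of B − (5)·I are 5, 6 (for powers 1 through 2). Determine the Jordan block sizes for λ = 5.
Block sizes for λ = 5: [2, 1, 1, 1, 1]

From the dimensions of kernels of powers, the number of Jordan blocks of size at least j is d_j − d_{j−1} where d_j = dim ker(N^j) (with d_0 = 0). Computing the differences gives [5, 1].
The number of blocks of size exactly k is (#blocks of size ≥ k) − (#blocks of size ≥ k + 1), so the partition is: 4 block(s) of size 1, 1 block(s) of size 2.
In nonincreasing order the block sizes are [2, 1, 1, 1, 1].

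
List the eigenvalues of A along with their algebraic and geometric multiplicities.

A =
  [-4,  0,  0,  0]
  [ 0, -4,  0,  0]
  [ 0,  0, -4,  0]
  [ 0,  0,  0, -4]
λ = -4: alg = 4, geom = 4

Step 1 — factor the characteristic polynomial to read off the algebraic multiplicities:
  χ_A(x) = (x + 4)^4

Step 2 — compute geometric multiplicities via the rank-nullity identity g(λ) = n − rank(A − λI):
  rank(A − (-4)·I) = 0, so dim ker(A − (-4)·I) = n − 0 = 4

Summary:
  λ = -4: algebraic multiplicity = 4, geometric multiplicity = 4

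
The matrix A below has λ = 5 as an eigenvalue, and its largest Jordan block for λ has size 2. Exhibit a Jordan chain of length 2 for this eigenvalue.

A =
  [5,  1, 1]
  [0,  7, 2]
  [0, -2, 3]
A Jordan chain for λ = 5 of length 2:
v_1 = (1, 2, -2)ᵀ
v_2 = (0, 1, 0)ᵀ

Let N = A − (5)·I. We want v_2 with N^2 v_2 = 0 but N^1 v_2 ≠ 0; then v_{j-1} := N · v_j for j = 2, …, 2.

Pick v_2 = (0, 1, 0)ᵀ.
Then v_1 = N · v_2 = (1, 2, -2)ᵀ.

Sanity check: (A − (5)·I) v_1 = (0, 0, 0)ᵀ = 0. ✓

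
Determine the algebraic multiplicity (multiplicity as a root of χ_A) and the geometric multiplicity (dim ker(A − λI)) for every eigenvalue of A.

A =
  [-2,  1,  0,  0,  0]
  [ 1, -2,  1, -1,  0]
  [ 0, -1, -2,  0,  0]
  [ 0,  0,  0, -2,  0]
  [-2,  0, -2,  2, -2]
λ = -2: alg = 5, geom = 3

Step 1 — factor the characteristic polynomial to read off the algebraic multiplicities:
  χ_A(x) = (x + 2)^5

Step 2 — compute geometric multiplicities via the rank-nullity identity g(λ) = n − rank(A − λI):
  rank(A − (-2)·I) = 2, so dim ker(A − (-2)·I) = n − 2 = 3

Summary:
  λ = -2: algebraic multiplicity = 5, geometric multiplicity = 3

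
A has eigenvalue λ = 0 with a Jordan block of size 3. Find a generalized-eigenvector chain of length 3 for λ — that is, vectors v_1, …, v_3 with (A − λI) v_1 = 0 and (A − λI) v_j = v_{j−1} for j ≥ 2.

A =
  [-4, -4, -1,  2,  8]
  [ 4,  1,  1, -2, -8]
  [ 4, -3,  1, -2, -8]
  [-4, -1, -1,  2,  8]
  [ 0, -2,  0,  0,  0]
A Jordan chain for λ = 0 of length 3:
v_1 = (-12, 0, -16, 0, -8)ᵀ
v_2 = (-4, 4, 4, -4, 0)ᵀ
v_3 = (1, 0, 0, 0, 0)ᵀ

Let N = A − (0)·I. We want v_3 with N^3 v_3 = 0 but N^2 v_3 ≠ 0; then v_{j-1} := N · v_j for j = 3, …, 2.

Pick v_3 = (1, 0, 0, 0, 0)ᵀ.
Then v_2 = N · v_3 = (-4, 4, 4, -4, 0)ᵀ.
Then v_1 = N · v_2 = (-12, 0, -16, 0, -8)ᵀ.

Sanity check: (A − (0)·I) v_1 = (0, 0, 0, 0, 0)ᵀ = 0. ✓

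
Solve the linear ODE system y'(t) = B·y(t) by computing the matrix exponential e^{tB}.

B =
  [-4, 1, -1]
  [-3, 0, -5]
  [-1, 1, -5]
e^{tB} =
  [-t^2*exp(-3*t)/2 - t*exp(-3*t) + exp(-3*t), t^2*exp(-3*t)/2 + t*exp(-3*t), -t^2*exp(-3*t) - t*exp(-3*t)]
  [-t^2*exp(-3*t)/2 - 3*t*exp(-3*t), t^2*exp(-3*t)/2 + 3*t*exp(-3*t) + exp(-3*t), -t^2*exp(-3*t) - 5*t*exp(-3*t)]
  [-t*exp(-3*t), t*exp(-3*t), -2*t*exp(-3*t) + exp(-3*t)]

Strategy: write B = P · J · P⁻¹ where J is a Jordan canonical form, so e^{tB} = P · e^{tJ} · P⁻¹, and e^{tJ} can be computed block-by-block.

B has Jordan form
J =
  [-3,  1,  0]
  [ 0, -3,  1]
  [ 0,  0, -3]
(up to reordering of blocks).

Per-block formulas:
  For a 3×3 Jordan block J_3(-3): exp(t · J_3(-3)) = e^(-3t)·(I + t·N + (t^2/2)·N^2), where N is the 3×3 nilpotent shift.

After assembling e^{tJ} and conjugating by P, we get:

e^{tB} =
  [-t^2*exp(-3*t)/2 - t*exp(-3*t) + exp(-3*t), t^2*exp(-3*t)/2 + t*exp(-3*t), -t^2*exp(-3*t) - t*exp(-3*t)]
  [-t^2*exp(-3*t)/2 - 3*t*exp(-3*t), t^2*exp(-3*t)/2 + 3*t*exp(-3*t) + exp(-3*t), -t^2*exp(-3*t) - 5*t*exp(-3*t)]
  [-t*exp(-3*t), t*exp(-3*t), -2*t*exp(-3*t) + exp(-3*t)]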